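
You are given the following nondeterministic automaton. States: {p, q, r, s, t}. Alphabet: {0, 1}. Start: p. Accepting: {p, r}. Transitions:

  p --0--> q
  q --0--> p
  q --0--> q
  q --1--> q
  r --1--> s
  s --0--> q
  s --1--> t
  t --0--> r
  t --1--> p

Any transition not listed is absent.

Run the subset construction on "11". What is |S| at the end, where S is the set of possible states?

0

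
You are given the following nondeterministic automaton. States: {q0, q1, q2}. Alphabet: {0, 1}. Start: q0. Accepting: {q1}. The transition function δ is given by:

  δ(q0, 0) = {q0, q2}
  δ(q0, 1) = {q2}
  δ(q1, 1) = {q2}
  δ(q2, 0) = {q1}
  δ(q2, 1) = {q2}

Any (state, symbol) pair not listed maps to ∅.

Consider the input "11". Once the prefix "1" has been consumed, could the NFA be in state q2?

Yes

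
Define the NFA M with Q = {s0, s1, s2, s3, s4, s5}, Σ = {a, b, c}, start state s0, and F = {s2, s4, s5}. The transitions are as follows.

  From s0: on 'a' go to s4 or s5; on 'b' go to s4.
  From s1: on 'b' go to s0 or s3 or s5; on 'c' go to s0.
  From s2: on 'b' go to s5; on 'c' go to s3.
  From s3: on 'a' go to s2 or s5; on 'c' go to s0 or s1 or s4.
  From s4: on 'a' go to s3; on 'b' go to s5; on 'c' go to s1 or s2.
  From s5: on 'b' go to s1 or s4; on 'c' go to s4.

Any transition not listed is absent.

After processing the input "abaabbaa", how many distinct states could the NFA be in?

Start in {s0}.
Read 'a': {s0} → {s4, s5}.
Read 'b': {s4, s5} → {s1, s4, s5}.
Read 'a': {s1, s4, s5} → {s3}.
Read 'a': {s3} → {s2, s5}.
Read 'b': {s2, s5} → {s1, s4, s5}.
Read 'b': {s1, s4, s5} → {s0, s1, s3, s4, s5}.
Read 'a': {s0, s1, s3, s4, s5} → {s2, s3, s4, s5}.
Read 'a': {s2, s3, s4, s5} → {s2, s3, s5}.
That set has 3 states.

3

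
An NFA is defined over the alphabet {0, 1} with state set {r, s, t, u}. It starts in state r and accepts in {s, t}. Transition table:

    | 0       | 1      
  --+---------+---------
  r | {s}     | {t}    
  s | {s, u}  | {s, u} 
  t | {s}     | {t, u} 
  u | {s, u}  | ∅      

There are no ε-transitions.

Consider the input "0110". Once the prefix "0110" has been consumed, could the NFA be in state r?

Start in {r}.
Read '0': {r} → {s}.
Read '1': {s} → {s, u}.
Read '1': {s, u} → {s, u}.
Read '0': {s, u} → {s, u}.
State r is not in {s, u}.

No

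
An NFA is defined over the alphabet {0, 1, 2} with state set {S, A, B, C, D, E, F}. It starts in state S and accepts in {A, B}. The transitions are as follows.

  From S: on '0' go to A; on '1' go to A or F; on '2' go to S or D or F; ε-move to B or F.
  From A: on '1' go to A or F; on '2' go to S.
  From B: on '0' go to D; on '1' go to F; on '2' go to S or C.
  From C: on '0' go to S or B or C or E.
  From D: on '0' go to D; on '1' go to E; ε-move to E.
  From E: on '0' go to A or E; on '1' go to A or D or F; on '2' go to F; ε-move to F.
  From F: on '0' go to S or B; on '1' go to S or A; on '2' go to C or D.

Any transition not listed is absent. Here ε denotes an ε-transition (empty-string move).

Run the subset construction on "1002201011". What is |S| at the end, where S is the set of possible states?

6

Start: ε-closure({S}) = {S, B, F}.
Read '1': S→{A, F}, B→{F}, F→{S, A}; union {S, A, F}; ε-closure = {S, A, B, F}.
Read '0': S→{A}, A→∅, B→{D}, F→{S, B}; union {S, A, B, D}; ε-closure = {S, A, B, D, E, F}.
Read '0': S→{A}, A→∅, B→{D}, D→{D}, E→{A, E}, F→{S, B}; union {S, A, B, D, E}; ε-closure = {S, A, B, D, E, F}.
Read '2': S→{S, D, F}, A→{S}, B→{S, C}, D→∅, E→{F}, F→{C, D}; union {S, C, D, F}; ε-closure = {S, B, C, D, E, F}.
Read '2': S→{S, D, F}, B→{S, C}, C→∅, D→∅, E→{F}, F→{C, D}; union {S, C, D, F}; ε-closure = {S, B, C, D, E, F}.
Read '0': S→{A}, B→{D}, C→{S, B, C, E}, D→{D}, E→{A, E}, F→{S, B}; union {S, A, B, C, D, E}; ε-closure = {S, A, B, C, D, E, F}.
Read '1': S→{A, F}, A→{A, F}, B→{F}, C→∅, D→{E}, E→{A, D, F}, F→{S, A}; union {S, A, D, E, F}; ε-closure = {S, A, B, D, E, F}.
Read '0': S→{A}, A→∅, B→{D}, D→{D}, E→{A, E}, F→{S, B}; union {S, A, B, D, E}; ε-closure = {S, A, B, D, E, F}.
Read '1': S→{A, F}, A→{A, F}, B→{F}, D→{E}, E→{A, D, F}, F→{S, A}; union {S, A, D, E, F}; ε-closure = {S, A, B, D, E, F}.
Read '1': S→{A, F}, A→{A, F}, B→{F}, D→{E}, E→{A, D, F}, F→{S, A}; union {S, A, D, E, F}; ε-closure = {S, A, B, D, E, F}.
That set has 6 states.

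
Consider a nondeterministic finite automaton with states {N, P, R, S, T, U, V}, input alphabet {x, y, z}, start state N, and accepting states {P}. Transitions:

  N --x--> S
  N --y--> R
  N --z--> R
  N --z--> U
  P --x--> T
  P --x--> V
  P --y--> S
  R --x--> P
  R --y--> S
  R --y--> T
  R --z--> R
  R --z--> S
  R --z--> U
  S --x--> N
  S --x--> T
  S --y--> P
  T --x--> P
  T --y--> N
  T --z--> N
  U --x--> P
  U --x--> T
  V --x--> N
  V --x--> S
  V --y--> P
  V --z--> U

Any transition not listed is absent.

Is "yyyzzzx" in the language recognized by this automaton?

Start in {N}.
Read 'y': {N} → {R}.
Read 'y': {R} → {S, T}.
Read 'y': {S, T} → {N, P}.
Read 'z': {N, P} → {R, U}.
Read 'z': {R, U} → {R, S, U}.
Read 'z': {R, S, U} → {R, S, U}.
Read 'x': {R, S, U} → {N, P, T}.
The final set {N, P, T} contains the accepting state P.

Yes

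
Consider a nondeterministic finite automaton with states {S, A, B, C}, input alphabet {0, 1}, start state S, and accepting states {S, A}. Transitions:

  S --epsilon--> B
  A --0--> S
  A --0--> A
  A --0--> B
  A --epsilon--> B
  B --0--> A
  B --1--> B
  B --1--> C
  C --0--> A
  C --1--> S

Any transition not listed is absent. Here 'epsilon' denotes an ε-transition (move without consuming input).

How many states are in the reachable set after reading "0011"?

Start: ε-closure({S}) = {S, B}.
Read '0': S→∅, B→{A}; union {A}; ε-closure = {A, B}.
Read '0': A→{S, A, B}, B→{A}; now {S, A, B}.
Read '1': S→∅, A→∅, B→{B, C}; now {B, C}.
Read '1': B→{B, C}, C→{S}; now {S, B, C}.
That set has 3 states.

3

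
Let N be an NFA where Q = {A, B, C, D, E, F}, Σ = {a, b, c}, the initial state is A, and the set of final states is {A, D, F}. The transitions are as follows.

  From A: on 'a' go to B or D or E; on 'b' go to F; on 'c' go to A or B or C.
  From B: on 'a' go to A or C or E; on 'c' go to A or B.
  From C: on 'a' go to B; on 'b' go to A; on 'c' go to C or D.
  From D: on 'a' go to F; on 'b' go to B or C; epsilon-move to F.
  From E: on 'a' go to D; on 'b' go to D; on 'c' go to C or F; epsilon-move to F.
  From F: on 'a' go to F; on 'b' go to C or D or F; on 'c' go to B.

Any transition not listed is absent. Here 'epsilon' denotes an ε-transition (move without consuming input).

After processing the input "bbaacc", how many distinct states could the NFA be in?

5

Start in {A}.
Read 'b': {A} → {F}.
Read 'b': {F} → {C, D, F}.
Read 'a': {C, D, F} → {B, F}.
Read 'a': {B, F} → {A, C, E, F}.
Read 'c': {A, C, E, F} → {A, B, C, D, F}.
Read 'c': {A, B, C, D, F} → {A, B, C, D, F}.
That set has 5 states.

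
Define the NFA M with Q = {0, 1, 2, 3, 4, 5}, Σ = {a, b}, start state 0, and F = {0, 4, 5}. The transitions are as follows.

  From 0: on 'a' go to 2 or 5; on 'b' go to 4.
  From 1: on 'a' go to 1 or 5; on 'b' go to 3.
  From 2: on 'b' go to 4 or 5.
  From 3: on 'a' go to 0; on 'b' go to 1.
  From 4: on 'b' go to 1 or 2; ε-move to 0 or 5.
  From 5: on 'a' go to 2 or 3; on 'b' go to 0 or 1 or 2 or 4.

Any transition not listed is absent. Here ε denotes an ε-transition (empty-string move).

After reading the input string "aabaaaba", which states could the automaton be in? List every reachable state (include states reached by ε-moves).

Start in {0}.
Read 'a': 0→{2, 5}; now {2, 5}.
Read 'a': 2→∅, 5→{2, 3}; now {2, 3}.
Read 'b': 2→{4, 5}, 3→{1}; union {1, 4, 5}; ε-closure = {0, 1, 4, 5}.
Read 'a': 0→{2, 5}, 1→{1, 5}, 4→∅, 5→{2, 3}; now {1, 2, 3, 5}.
Read 'a': 1→{1, 5}, 2→∅, 3→{0}, 5→{2, 3}; now {0, 1, 2, 3, 5}.
Read 'a': 0→{2, 5}, 1→{1, 5}, 2→∅, 3→{0}, 5→{2, 3}; now {0, 1, 2, 3, 5}.
Read 'b': 0→{4}, 1→{3}, 2→{4, 5}, 3→{1}, 5→{0, 1, 2, 4}; now {0, 1, 2, 3, 4, 5}.
Read 'a': 0→{2, 5}, 1→{1, 5}, 2→∅, 3→{0}, 4→∅, 5→{2, 3}; now {0, 1, 2, 3, 5}.

{0, 1, 2, 3, 5}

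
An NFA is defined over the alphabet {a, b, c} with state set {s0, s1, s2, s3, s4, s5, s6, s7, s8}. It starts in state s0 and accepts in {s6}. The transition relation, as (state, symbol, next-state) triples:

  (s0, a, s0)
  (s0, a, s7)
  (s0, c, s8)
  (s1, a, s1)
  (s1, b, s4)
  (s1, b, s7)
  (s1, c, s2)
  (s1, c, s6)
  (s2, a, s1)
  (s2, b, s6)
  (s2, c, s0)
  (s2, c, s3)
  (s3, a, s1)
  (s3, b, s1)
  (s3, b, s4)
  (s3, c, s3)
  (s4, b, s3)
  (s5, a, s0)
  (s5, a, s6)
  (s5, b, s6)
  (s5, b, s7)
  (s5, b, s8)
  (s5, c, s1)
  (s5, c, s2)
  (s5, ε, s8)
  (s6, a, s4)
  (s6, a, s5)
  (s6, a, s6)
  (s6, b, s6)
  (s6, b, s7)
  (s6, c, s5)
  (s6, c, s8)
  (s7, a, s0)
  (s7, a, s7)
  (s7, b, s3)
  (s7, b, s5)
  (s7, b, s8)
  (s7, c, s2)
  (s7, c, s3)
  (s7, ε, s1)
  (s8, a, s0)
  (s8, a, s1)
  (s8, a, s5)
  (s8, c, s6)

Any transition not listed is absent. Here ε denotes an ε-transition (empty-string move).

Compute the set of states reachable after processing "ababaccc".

Start in {s0}.
Read 'a': s0→{s0, s7}; union {s0, s7}; ε-closure = {s0, s1, s7}.
Read 'b': s0→∅, s1→{s4, s7}, s7→{s3, s5, s8}; union {s3, s4, s5, s7, s8}; ε-closure = {s1, s3, s4, s5, s7, s8}.
Read 'a': s1→{s1}, s3→{s1}, s4→∅, s5→{s0, s6}, s7→{s0, s7}, s8→{s0, s1, s5}; union {s0, s1, s5, s6, s7}; ε-closure = {s0, s1, s5, s6, s7, s8}.
Read 'b': s0→∅, s1→{s4, s7}, s5→{s6, s7, s8}, s6→{s6, s7}, s7→{s3, s5, s8}, s8→∅; union {s3, s4, s5, s6, s7, s8}; ε-closure = {s1, s3, s4, s5, s6, s7, s8}.
Read 'a': s1→{s1}, s3→{s1}, s4→∅, s5→{s0, s6}, s6→{s4, s5, s6}, s7→{s0, s7}, s8→{s0, s1, s5}; union {s0, s1, s4, s5, s6, s7}; ε-closure = {s0, s1, s4, s5, s6, s7, s8}.
Read 'c': s0→{s8}, s1→{s2, s6}, s4→∅, s5→{s1, s2}, s6→{s5, s8}, s7→{s2, s3}, s8→{s6}; now {s1, s2, s3, s5, s6, s8}.
Read 'c': s1→{s2, s6}, s2→{s0, s3}, s3→{s3}, s5→{s1, s2}, s6→{s5, s8}, s8→{s6}; now {s0, s1, s2, s3, s5, s6, s8}.
Read 'c': s0→{s8}, s1→{s2, s6}, s2→{s0, s3}, s3→{s3}, s5→{s1, s2}, s6→{s5, s8}, s8→{s6}; now {s0, s1, s2, s3, s5, s6, s8}.

{s0, s1, s2, s3, s5, s6, s8}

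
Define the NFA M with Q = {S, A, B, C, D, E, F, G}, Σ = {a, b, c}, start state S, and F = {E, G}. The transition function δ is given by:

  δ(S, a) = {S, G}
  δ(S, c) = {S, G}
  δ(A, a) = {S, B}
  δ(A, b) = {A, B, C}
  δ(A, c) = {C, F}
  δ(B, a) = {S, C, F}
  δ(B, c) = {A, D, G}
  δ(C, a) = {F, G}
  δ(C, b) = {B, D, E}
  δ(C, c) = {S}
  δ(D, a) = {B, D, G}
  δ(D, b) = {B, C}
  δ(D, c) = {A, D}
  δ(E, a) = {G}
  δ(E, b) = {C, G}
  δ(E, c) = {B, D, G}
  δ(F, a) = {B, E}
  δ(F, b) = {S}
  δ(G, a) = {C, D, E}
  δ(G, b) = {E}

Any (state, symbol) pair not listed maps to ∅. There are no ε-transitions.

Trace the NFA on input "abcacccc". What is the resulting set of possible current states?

{S, A, C, D, F, G}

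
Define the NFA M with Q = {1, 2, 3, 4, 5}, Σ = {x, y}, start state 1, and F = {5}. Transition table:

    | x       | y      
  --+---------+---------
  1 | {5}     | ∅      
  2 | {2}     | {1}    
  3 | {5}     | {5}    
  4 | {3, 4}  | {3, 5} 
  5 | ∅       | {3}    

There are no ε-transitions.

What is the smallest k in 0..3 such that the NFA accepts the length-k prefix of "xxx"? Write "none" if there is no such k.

1

Start in {1}.
Read 'x': 1→{5}; now {5}.
None of the earlier sets intersect F, but {5} does.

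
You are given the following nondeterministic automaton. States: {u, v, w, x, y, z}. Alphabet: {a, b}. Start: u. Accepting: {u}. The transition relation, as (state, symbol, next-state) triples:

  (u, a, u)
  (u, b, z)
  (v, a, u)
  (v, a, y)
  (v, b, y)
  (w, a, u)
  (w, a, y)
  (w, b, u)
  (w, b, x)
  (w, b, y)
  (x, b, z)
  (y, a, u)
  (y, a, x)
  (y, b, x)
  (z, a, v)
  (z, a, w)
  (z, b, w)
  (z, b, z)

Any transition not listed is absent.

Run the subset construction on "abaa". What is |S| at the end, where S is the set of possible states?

2

Start in {u}.
Read 'a': {u} → {u}.
Read 'b': {u} → {z}.
Read 'a': {z} → {v, w}.
Read 'a': {v, w} → {u, y}.
That set has 2 states.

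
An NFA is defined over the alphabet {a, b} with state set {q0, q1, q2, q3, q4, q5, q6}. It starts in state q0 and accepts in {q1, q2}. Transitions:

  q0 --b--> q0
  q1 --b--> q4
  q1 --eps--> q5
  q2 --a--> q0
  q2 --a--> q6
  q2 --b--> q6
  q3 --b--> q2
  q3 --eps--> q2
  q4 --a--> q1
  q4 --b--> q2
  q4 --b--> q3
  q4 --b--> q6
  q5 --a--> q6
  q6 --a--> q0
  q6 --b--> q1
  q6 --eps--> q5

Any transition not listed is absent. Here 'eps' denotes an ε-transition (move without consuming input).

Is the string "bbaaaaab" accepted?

Start in {q0}.
Read 'b': {q0} → {q0}.
Read 'b': {q0} → {q0}.
Read 'a': {q0} → ∅.
The set is empty and remains empty for the remaining 5 symbols.
The final set ∅ contains no accepting state.

No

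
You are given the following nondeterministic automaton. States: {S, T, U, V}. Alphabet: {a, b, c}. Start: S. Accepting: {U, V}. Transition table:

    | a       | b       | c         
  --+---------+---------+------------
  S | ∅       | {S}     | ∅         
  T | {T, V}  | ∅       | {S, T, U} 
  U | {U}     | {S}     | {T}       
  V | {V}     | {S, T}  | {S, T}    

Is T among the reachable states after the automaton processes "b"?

Start in {S}.
Read 'b': {S} → {S}.
State T is not in {S}.

No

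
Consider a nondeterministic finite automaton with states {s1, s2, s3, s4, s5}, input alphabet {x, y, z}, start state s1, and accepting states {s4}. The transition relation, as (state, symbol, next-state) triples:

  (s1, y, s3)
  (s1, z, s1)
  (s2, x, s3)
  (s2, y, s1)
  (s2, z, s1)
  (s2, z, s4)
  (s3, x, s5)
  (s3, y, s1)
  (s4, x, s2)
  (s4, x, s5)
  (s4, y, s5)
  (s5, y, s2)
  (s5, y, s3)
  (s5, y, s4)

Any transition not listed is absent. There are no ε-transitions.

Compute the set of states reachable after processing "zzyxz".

Start in {s1}.
Read 'z': s1→{s1}; now {s1}.
Read 'z': s1→{s1}; now {s1}.
Read 'y': s1→{s3}; now {s3}.
Read 'x': s3→{s5}; now {s5}.
Read 'z': s5→∅; now ∅.

∅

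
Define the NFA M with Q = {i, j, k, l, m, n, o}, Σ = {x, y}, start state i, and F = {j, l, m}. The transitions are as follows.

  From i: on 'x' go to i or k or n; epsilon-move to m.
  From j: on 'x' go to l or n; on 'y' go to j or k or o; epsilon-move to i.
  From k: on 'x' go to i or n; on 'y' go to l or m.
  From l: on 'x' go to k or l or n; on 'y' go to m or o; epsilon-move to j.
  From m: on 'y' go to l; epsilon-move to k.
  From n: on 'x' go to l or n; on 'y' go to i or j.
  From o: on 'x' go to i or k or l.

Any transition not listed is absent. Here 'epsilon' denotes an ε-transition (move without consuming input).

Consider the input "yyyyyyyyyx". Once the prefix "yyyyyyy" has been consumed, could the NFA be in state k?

Yes

Start: ε-closure({i}) = {i, k, m}.
Read 'y': i→∅, k→{l, m}, m→{l}; union {l, m}; ε-closure = {i, j, k, l, m}.
Read 'y': i→∅, j→{j, k, o}, k→{l, m}, l→{m, o}, m→{l}; union {j, k, l, m, o}; ε-closure = {i, j, k, l, m, o}.
Read 'y': i→∅, j→{j, k, o}, k→{l, m}, l→{m, o}, m→{l}, o→∅; union {j, k, l, m, o}; ε-closure = {i, j, k, l, m, o}.
Read 'y': i→∅, j→{j, k, o}, k→{l, m}, l→{m, o}, m→{l}, o→∅; union {j, k, l, m, o}; ε-closure = {i, j, k, l, m, o}.
Read 'y': i→∅, j→{j, k, o}, k→{l, m}, l→{m, o}, m→{l}, o→∅; union {j, k, l, m, o}; ε-closure = {i, j, k, l, m, o}.
Read 'y': i→∅, j→{j, k, o}, k→{l, m}, l→{m, o}, m→{l}, o→∅; union {j, k, l, m, o}; ε-closure = {i, j, k, l, m, o}.
Read 'y': i→∅, j→{j, k, o}, k→{l, m}, l→{m, o}, m→{l}, o→∅; union {j, k, l, m, o}; ε-closure = {i, j, k, l, m, o}.
State k is in {i, j, k, l, m, o}.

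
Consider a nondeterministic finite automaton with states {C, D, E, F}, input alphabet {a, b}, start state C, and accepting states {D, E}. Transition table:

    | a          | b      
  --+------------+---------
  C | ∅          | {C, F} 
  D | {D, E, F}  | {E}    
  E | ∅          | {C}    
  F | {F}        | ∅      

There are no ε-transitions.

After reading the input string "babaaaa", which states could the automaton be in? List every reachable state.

Start in {C}.
Read 'b': {C} → {C, F}.
Read 'a': {C, F} → {F}.
Read 'b': {F} → ∅.
The set is empty and remains empty for the remaining 4 symbols.

∅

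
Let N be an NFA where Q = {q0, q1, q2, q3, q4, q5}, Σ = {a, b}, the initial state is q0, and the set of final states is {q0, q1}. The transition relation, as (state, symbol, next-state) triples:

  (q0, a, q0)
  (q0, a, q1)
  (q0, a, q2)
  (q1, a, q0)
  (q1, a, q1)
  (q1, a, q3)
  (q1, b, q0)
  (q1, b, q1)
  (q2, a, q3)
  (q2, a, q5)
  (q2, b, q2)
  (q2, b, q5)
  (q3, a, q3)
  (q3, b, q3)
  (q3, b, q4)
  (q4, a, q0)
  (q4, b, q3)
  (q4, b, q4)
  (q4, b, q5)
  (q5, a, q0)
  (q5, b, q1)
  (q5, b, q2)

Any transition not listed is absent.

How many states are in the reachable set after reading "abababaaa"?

5

Start in {q0}.
Read 'a': {q0} → {q0, q1, q2}.
Read 'b': {q0, q1, q2} → {q0, q1, q2, q5}.
Read 'a': {q0, q1, q2, q5} → {q0, q1, q2, q3, q5}.
Read 'b': {q0, q1, q2, q3, q5} → {q0, q1, q2, q3, q4, q5}.
Read 'a': {q0, q1, q2, q3, q4, q5} → {q0, q1, q2, q3, q5}.
Read 'b': {q0, q1, q2, q3, q5} → {q0, q1, q2, q3, q4, q5}.
Read 'a': {q0, q1, q2, q3, q4, q5} → {q0, q1, q2, q3, q5}.
Read 'a': {q0, q1, q2, q3, q5} → {q0, q1, q2, q3, q5}.
Read 'a': {q0, q1, q2, q3, q5} → {q0, q1, q2, q3, q5}.
That set has 5 states.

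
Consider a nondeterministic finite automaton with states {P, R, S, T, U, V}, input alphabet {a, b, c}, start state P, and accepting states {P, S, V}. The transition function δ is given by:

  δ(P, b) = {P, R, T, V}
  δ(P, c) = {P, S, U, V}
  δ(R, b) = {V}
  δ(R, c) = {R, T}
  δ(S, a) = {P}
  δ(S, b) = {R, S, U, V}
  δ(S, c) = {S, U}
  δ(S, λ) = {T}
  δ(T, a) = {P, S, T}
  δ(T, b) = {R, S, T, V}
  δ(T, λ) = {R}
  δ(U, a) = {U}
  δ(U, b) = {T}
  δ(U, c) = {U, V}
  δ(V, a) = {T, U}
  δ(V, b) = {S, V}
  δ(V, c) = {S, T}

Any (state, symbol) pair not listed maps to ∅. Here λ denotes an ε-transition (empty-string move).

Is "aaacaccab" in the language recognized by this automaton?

Start in {P}.
Read 'a': P→∅; now ∅.
The set is empty and remains empty for the remaining 8 symbols.
The final set ∅ contains no accepting state.

No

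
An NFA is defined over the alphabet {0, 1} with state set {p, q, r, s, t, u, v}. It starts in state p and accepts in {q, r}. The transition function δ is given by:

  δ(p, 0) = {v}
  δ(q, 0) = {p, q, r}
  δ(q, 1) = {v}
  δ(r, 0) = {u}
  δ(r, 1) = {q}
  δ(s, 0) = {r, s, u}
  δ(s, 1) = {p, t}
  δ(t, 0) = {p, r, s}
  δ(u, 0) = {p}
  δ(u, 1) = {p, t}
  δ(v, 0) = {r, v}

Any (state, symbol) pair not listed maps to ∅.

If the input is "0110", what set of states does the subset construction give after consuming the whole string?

∅

Start in {p}.
Read '0': {p} → {v}.
Read '1': {v} → ∅.
The set is empty and remains empty for the remaining 2 symbols.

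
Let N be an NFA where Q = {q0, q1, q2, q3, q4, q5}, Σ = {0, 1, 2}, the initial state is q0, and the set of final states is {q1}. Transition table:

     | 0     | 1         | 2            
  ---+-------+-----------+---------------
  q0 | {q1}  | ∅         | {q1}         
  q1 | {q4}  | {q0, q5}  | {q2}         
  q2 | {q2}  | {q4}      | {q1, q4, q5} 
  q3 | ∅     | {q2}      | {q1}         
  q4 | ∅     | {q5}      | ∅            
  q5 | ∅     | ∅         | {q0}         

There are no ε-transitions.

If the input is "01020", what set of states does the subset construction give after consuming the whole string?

Start in {q0}.
Read '0': q0→{q1}; now {q1}.
Read '1': q1→{q0, q5}; now {q0, q5}.
Read '0': q0→{q1}, q5→∅; now {q1}.
Read '2': q1→{q2}; now {q2}.
Read '0': q2→{q2}; now {q2}.

{q2}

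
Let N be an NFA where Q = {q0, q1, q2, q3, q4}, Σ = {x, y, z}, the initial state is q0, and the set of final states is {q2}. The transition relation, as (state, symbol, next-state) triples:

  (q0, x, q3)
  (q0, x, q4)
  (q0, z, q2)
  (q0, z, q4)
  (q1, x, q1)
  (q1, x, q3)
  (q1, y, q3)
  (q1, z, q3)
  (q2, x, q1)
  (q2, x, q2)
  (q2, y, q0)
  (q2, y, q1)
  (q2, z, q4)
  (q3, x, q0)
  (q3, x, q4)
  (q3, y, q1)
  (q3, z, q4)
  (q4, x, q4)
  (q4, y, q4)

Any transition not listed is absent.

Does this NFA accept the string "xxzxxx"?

Yes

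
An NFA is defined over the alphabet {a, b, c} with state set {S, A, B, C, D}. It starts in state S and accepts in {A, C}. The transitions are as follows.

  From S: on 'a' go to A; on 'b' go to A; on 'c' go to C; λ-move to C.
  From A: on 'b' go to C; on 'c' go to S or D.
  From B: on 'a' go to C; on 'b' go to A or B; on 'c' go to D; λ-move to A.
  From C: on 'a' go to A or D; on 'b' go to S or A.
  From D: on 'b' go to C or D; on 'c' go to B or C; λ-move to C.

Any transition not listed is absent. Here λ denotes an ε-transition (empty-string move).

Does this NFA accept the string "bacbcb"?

Start: ε-closure({S}) = {S, C}.
Read 'b': {S, C} → {S, A, C}.
Read 'a': {S, A, C} → {A, C, D}.
Read 'c': {A, C, D} → {S, A, B, C, D}.
Read 'b': {S, A, B, C, D} → {S, A, B, C, D}.
Read 'c': {S, A, B, C, D} → {S, A, B, C, D}.
Read 'b': {S, A, B, C, D} → {S, A, B, C, D}.
The final set {S, A, B, C, D} contains the accepting states A, C.

Yes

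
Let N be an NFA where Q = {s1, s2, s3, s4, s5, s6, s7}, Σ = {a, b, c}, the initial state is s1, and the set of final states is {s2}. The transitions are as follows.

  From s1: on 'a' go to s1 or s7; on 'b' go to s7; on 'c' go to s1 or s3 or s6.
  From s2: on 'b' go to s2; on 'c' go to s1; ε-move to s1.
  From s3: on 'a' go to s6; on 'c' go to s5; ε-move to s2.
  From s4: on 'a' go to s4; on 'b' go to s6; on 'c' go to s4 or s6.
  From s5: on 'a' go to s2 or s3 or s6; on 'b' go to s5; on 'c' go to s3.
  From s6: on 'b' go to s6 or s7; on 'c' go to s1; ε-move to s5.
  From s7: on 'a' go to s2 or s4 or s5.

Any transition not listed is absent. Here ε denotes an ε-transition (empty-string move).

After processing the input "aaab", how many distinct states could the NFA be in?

Start in {s1}.
Read 'a': s1→{s1, s7}; now {s1, s7}.
Read 'a': s1→{s1, s7}, s7→{s2, s4, s5}; now {s1, s2, s4, s5, s7}.
Read 'a': s1→{s1, s7}, s2→∅, s4→{s4}, s5→{s2, s3, s6}, s7→{s2, s4, s5}; now {s1, s2, s3, s4, s5, s6, s7}.
Read 'b': s1→{s7}, s2→{s2}, s3→∅, s4→{s6}, s5→{s5}, s6→{s6, s7}, s7→∅; union {s2, s5, s6, s7}; ε-closure = {s1, s2, s5, s6, s7}.
That set has 5 states.

5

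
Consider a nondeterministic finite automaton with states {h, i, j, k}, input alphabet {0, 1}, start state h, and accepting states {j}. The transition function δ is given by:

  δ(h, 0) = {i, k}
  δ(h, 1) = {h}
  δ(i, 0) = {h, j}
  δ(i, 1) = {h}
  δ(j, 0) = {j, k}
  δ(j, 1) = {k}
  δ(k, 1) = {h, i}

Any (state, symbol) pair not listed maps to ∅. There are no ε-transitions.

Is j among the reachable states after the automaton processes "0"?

No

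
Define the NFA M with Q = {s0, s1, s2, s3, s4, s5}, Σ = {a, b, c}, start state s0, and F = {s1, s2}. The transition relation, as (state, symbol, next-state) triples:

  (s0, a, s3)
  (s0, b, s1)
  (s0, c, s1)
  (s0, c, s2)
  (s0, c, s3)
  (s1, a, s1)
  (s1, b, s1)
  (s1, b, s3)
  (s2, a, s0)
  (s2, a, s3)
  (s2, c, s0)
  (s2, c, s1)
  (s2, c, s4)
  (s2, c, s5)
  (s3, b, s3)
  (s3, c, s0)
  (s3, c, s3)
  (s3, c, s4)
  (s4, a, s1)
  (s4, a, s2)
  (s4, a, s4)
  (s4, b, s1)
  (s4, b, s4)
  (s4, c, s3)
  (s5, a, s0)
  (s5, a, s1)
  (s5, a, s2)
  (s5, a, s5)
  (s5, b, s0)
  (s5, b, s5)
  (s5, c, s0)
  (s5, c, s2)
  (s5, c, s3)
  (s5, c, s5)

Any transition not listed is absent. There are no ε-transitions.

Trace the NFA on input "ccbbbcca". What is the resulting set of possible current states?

Start in {s0}.
Read 'c': {s0} → {s1, s2, s3}.
Read 'c': {s1, s2, s3} → {s0, s1, s3, s4, s5}.
Read 'b': {s0, s1, s3, s4, s5} → {s0, s1, s3, s4, s5}.
Read 'b': {s0, s1, s3, s4, s5} → {s0, s1, s3, s4, s5}.
Read 'b': {s0, s1, s3, s4, s5} → {s0, s1, s3, s4, s5}.
Read 'c': {s0, s1, s3, s4, s5} → {s0, s1, s2, s3, s4, s5}.
Read 'c': {s0, s1, s2, s3, s4, s5} → {s0, s1, s2, s3, s4, s5}.
Read 'a': {s0, s1, s2, s3, s4, s5} → {s0, s1, s2, s3, s4, s5}.

{s0, s1, s2, s3, s4, s5}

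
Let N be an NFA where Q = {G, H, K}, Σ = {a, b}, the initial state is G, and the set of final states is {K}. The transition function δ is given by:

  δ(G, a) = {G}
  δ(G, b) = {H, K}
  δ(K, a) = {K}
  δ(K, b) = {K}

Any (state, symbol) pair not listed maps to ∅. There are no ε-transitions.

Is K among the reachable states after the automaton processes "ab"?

Start in {G}.
Read 'a': {G} → {G}.
Read 'b': {G} → {H, K}.
State K is in {H, K}.

Yes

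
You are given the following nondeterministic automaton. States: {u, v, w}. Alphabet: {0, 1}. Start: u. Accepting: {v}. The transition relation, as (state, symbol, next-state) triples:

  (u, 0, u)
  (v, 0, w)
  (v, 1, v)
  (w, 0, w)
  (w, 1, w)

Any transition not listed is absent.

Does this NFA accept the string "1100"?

Start in {u}.
Read '1': {u} → ∅.
The set is empty and remains empty for the remaining 3 symbols.
The final set ∅ contains no accepting state.

No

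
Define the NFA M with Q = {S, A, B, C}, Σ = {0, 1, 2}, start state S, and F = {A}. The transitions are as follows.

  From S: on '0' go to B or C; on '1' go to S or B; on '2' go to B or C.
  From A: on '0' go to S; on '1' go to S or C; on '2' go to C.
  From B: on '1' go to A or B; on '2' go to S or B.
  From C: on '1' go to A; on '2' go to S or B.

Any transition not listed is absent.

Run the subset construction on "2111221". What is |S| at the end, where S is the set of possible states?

Start in {S}.
Read '2': S→{B, C}; now {B, C}.
Read '1': B→{A, B}, C→{A}; now {A, B}.
Read '1': A→{S, C}, B→{A, B}; now {S, A, B, C}.
Read '1': S→{S, B}, A→{S, C}, B→{A, B}, C→{A}; now {S, A, B, C}.
Read '2': S→{B, C}, A→{C}, B→{S, B}, C→{S, B}; now {S, B, C}.
Read '2': S→{B, C}, B→{S, B}, C→{S, B}; now {S, B, C}.
Read '1': S→{S, B}, B→{A, B}, C→{A}; now {S, A, B}.
That set has 3 states.

3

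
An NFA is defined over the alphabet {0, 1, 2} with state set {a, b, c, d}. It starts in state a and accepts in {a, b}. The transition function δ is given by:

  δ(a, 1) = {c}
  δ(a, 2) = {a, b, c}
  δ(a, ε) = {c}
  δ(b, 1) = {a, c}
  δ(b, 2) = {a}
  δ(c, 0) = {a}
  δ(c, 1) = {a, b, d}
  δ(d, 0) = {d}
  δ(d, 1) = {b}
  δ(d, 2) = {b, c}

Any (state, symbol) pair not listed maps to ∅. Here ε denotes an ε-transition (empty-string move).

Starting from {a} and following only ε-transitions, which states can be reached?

Begin with {a}.
ε-move a → c; add c.

{a, c}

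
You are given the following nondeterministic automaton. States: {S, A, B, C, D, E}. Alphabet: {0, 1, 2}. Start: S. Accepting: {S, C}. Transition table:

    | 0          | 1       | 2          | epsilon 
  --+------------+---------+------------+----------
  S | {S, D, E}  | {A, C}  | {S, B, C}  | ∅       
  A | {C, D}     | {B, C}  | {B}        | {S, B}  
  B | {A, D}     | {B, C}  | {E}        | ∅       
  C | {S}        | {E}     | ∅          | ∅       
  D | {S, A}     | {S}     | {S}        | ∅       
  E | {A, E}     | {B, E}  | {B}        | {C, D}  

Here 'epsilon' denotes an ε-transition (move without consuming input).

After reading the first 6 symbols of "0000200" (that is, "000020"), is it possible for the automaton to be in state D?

Yes

Start in {S}.
Read '0': S→{S, D, E}; union {S, D, E}; ε-closure = {S, C, D, E}.
Read '0': S→{S, D, E}, C→{S}, D→{S, A}, E→{A, E}; union {S, A, D, E}; ε-closure = {S, A, B, C, D, E}.
Read '0': S→{S, D, E}, A→{C, D}, B→{A, D}, C→{S}, D→{S, A}, E→{A, E}; union {S, A, C, D, E}; ε-closure = {S, A, B, C, D, E}.
Read '0': S→{S, D, E}, A→{C, D}, B→{A, D}, C→{S}, D→{S, A}, E→{A, E}; union {S, A, C, D, E}; ε-closure = {S, A, B, C, D, E}.
Read '2': S→{S, B, C}, A→{B}, B→{E}, C→∅, D→{S}, E→{B}; union {S, B, C, E}; ε-closure = {S, B, C, D, E}.
Read '0': S→{S, D, E}, B→{A, D}, C→{S}, D→{S, A}, E→{A, E}; union {S, A, D, E}; ε-closure = {S, A, B, C, D, E}.
State D is in {S, A, B, C, D, E}.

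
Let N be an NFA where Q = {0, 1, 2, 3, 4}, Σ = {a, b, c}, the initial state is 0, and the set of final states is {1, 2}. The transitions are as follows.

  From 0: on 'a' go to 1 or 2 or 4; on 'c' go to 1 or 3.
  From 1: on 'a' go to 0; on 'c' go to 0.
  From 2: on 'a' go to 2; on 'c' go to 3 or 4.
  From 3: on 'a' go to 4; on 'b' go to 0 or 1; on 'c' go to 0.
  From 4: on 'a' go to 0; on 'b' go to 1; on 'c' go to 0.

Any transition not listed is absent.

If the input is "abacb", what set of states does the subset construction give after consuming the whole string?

Start in {0}.
Read 'a': 0→{1, 2, 4}; now {1, 2, 4}.
Read 'b': 1→∅, 2→∅, 4→{1}; now {1}.
Read 'a': 1→{0}; now {0}.
Read 'c': 0→{1, 3}; now {1, 3}.
Read 'b': 1→∅, 3→{0, 1}; now {0, 1}.

{0, 1}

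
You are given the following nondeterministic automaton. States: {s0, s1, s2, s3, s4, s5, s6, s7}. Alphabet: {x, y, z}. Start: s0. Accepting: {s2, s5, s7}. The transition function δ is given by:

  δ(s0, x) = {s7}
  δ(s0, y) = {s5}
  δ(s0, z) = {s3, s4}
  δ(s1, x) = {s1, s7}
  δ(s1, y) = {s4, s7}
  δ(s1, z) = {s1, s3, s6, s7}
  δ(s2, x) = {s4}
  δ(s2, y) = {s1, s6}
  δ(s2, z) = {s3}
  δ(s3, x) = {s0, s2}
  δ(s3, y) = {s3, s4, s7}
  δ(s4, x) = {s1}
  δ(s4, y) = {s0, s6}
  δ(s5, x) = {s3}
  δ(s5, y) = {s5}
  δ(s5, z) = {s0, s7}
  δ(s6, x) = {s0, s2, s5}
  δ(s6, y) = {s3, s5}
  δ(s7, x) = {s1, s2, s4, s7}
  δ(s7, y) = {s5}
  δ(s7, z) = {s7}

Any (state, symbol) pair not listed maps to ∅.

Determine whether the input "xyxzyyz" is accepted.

Start in {s0}.
Read 'x': s0→{s7}; now {s7}.
Read 'y': s7→{s5}; now {s5}.
Read 'x': s5→{s3}; now {s3}.
Read 'z': s3→∅; now ∅.
The set is empty and remains empty for the remaining 3 symbols.
The final set ∅ contains no accepting state.

No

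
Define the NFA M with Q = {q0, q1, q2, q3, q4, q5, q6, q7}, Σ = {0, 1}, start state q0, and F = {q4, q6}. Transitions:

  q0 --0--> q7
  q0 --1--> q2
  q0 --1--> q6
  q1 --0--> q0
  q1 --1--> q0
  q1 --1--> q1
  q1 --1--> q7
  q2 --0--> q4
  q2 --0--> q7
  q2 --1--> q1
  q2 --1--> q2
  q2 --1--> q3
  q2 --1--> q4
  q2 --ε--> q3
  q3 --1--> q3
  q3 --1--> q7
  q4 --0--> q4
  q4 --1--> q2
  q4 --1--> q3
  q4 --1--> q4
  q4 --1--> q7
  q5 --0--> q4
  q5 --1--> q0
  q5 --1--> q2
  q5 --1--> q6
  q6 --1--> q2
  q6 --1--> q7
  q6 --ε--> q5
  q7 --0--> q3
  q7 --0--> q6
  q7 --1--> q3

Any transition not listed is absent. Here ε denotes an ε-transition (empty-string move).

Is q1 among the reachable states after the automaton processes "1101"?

No

Start in {q0}.
Read '1': {q0} → {q2, q3, q5, q6}.
Read '1': {q2, q3, q5, q6} → {q0, q1, q2, q3, q4, q5, q6, q7}.
Read '0': {q0, q1, q2, q3, q4, q5, q6, q7} → {q0, q3, q4, q5, q6, q7}.
Read '1': {q0, q3, q4, q5, q6, q7} → {q0, q2, q3, q4, q5, q6, q7}.
State q1 is not in {q0, q2, q3, q4, q5, q6, q7}.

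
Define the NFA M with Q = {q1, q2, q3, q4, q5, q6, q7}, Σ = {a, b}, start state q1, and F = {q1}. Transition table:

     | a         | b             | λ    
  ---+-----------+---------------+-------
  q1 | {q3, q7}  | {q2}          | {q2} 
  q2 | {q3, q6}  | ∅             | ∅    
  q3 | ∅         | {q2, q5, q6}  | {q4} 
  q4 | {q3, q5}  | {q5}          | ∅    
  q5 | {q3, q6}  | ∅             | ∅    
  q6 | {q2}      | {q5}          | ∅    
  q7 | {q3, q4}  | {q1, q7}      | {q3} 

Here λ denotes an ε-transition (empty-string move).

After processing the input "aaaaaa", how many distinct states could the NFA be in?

5

Start: ε-closure({q1}) = {q1, q2}.
Read 'a': {q1, q2} → {q3, q4, q6, q7}.
Read 'a': {q3, q4, q6, q7} → {q2, q3, q4, q5}.
Read 'a': {q2, q3, q4, q5} → {q3, q4, q5, q6}.
Read 'a': {q3, q4, q5, q6} → {q2, q3, q4, q5, q6}.
Read 'a': {q2, q3, q4, q5, q6} → {q2, q3, q4, q5, q6}.
Read 'a': {q2, q3, q4, q5, q6} → {q2, q3, q4, q5, q6}.
That set has 5 states.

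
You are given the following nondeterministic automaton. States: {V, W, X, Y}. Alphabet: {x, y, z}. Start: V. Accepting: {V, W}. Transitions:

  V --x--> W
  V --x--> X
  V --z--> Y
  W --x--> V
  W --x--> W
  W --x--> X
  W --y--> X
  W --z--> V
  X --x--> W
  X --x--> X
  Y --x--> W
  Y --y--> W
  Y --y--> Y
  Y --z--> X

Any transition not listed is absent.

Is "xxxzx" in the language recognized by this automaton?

Yes

Start in {V}.
Read 'x': {V} → {W, X}.
Read 'x': {W, X} → {V, W, X}.
Read 'x': {V, W, X} → {V, W, X}.
Read 'z': {V, W, X} → {V, Y}.
Read 'x': {V, Y} → {W, X}.
The final set {W, X} contains the accepting state W.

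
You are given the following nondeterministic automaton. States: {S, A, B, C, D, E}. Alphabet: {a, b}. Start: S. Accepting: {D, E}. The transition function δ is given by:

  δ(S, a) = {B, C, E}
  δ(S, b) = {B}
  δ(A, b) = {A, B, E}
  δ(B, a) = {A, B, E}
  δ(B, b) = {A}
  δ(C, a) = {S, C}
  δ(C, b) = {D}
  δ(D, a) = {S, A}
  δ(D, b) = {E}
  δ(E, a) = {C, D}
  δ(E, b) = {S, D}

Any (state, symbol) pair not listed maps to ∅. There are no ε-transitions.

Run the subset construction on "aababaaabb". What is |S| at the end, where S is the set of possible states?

5

Start in {S}.
Read 'a': S→{B, C, E}; now {B, C, E}.
Read 'a': B→{A, B, E}, C→{S, C}, E→{C, D}; now {S, A, B, C, D, E}.
Read 'b': S→{B}, A→{A, B, E}, B→{A}, C→{D}, D→{E}, E→{S, D}; now {S, A, B, D, E}.
Read 'a': S→{B, C, E}, A→∅, B→{A, B, E}, D→{S, A}, E→{C, D}; now {S, A, B, C, D, E}.
Read 'b': S→{B}, A→{A, B, E}, B→{A}, C→{D}, D→{E}, E→{S, D}; now {S, A, B, D, E}.
Read 'a': S→{B, C, E}, A→∅, B→{A, B, E}, D→{S, A}, E→{C, D}; now {S, A, B, C, D, E}.
Read 'a': S→{B, C, E}, A→∅, B→{A, B, E}, C→{S, C}, D→{S, A}, E→{C, D}; now {S, A, B, C, D, E}.
Read 'a': S→{B, C, E}, A→∅, B→{A, B, E}, C→{S, C}, D→{S, A}, E→{C, D}; now {S, A, B, C, D, E}.
Read 'b': S→{B}, A→{A, B, E}, B→{A}, C→{D}, D→{E}, E→{S, D}; now {S, A, B, D, E}.
Read 'b': S→{B}, A→{A, B, E}, B→{A}, D→{E}, E→{S, D}; now {S, A, B, D, E}.
That set has 5 states.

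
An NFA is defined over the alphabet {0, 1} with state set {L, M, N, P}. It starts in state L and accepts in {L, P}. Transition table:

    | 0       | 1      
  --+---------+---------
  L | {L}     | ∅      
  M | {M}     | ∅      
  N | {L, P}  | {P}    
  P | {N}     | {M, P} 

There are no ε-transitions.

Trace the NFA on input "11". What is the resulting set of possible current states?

∅

Start in {L}.
Read '1': L→∅; now ∅.
The set is empty and remains empty for the remaining 1 symbol.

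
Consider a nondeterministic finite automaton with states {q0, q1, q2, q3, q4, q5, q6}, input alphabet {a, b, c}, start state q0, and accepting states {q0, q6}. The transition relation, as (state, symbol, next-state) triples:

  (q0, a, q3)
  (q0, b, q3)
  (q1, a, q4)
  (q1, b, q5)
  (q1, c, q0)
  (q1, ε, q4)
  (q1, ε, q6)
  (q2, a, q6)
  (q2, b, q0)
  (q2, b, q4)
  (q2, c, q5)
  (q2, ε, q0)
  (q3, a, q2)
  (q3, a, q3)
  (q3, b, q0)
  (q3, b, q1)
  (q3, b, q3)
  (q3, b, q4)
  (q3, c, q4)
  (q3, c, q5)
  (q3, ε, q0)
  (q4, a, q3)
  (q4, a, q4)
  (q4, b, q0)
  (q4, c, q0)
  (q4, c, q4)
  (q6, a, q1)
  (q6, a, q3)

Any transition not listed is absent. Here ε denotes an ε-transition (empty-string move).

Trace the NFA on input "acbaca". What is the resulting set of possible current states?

{q0, q3, q4}

Start in {q0}.
Read 'a': {q0} → {q0, q3}.
Read 'c': {q0, q3} → {q4, q5}.
Read 'b': {q4, q5} → {q0}.
Read 'a': {q0} → {q0, q3}.
Read 'c': {q0, q3} → {q4, q5}.
Read 'a': {q4, q5} → {q0, q3, q4}.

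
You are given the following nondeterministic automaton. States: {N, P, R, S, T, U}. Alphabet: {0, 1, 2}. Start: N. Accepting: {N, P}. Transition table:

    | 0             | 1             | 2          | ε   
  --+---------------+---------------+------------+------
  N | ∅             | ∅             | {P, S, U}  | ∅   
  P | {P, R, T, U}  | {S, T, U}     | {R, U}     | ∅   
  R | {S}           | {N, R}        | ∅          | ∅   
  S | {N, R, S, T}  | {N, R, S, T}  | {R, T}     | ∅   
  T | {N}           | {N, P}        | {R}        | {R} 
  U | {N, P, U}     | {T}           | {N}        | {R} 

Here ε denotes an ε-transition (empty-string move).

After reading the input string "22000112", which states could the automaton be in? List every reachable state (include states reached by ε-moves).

{N, P, R, S, T, U}

Start in {N}.
Read '2': N→{P, S, U}; union {P, S, U}; ε-closure = {P, R, S, U}.
Read '2': P→{R, U}, R→∅, S→{R, T}, U→{N}; now {N, R, T, U}.
Read '0': N→∅, R→{S}, T→{N}, U→{N, P, U}; union {N, P, S, U}; ε-closure = {N, P, R, S, U}.
Read '0': N→∅, P→{P, R, T, U}, R→{S}, S→{N, R, S, T}, U→{N, P, U}; now {N, P, R, S, T, U}.
Read '0': N→∅, P→{P, R, T, U}, R→{S}, S→{N, R, S, T}, T→{N}, U→{N, P, U}; now {N, P, R, S, T, U}.
Read '1': N→∅, P→{S, T, U}, R→{N, R}, S→{N, R, S, T}, T→{N, P}, U→{T}; now {N, P, R, S, T, U}.
Read '1': N→∅, P→{S, T, U}, R→{N, R}, S→{N, R, S, T}, T→{N, P}, U→{T}; now {N, P, R, S, T, U}.
Read '2': N→{P, S, U}, P→{R, U}, R→∅, S→{R, T}, T→{R}, U→{N}; now {N, P, R, S, T, U}.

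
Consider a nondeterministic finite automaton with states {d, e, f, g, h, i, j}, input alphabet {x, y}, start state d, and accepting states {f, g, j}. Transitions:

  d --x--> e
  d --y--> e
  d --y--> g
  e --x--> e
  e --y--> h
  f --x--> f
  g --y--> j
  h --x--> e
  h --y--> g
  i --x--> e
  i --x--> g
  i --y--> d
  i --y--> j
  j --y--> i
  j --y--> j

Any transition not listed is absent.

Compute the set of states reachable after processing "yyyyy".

Start in {d}.
Read 'y': d→{e, g}; now {e, g}.
Read 'y': e→{h}, g→{j}; now {h, j}.
Read 'y': h→{g}, j→{i, j}; now {g, i, j}.
Read 'y': g→{j}, i→{d, j}, j→{i, j}; now {d, i, j}.
Read 'y': d→{e, g}, i→{d, j}, j→{i, j}; now {d, e, g, i, j}.

{d, e, g, i, j}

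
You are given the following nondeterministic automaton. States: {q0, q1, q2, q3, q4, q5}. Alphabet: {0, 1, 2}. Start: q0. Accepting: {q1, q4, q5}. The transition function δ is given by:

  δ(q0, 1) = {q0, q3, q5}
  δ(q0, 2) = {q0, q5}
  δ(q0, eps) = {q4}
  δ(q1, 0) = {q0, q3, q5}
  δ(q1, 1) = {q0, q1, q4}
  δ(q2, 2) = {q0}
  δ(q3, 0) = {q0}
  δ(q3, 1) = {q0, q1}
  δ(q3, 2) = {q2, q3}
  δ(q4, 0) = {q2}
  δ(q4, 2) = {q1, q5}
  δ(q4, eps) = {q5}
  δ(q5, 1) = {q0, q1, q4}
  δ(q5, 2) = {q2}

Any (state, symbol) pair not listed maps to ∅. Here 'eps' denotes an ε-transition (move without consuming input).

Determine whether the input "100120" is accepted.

Yes

Start: ε-closure({q0}) = {q0, q4, q5}.
Read '1': q0→{q0, q3, q5}, q4→∅, q5→{q0, q1, q4}; now {q0, q1, q3, q4, q5}.
Read '0': q0→∅, q1→{q0, q3, q5}, q3→{q0}, q4→{q2}, q5→∅; union {q0, q2, q3, q5}; ε-closure = {q0, q2, q3, q4, q5}.
Read '0': q0→∅, q2→∅, q3→{q0}, q4→{q2}, q5→∅; union {q0, q2}; ε-closure = {q0, q2, q4, q5}.
Read '1': q0→{q0, q3, q5}, q2→∅, q4→∅, q5→{q0, q1, q4}; now {q0, q1, q3, q4, q5}.
Read '2': q0→{q0, q5}, q1→∅, q3→{q2, q3}, q4→{q1, q5}, q5→{q2}; union {q0, q1, q2, q3, q5}; ε-closure = {q0, q1, q2, q3, q4, q5}.
Read '0': q0→∅, q1→{q0, q3, q5}, q2→∅, q3→{q0}, q4→{q2}, q5→∅; union {q0, q2, q3, q5}; ε-closure = {q0, q2, q3, q4, q5}.
The final set {q0, q2, q3, q4, q5} contains the accepting states q4, q5.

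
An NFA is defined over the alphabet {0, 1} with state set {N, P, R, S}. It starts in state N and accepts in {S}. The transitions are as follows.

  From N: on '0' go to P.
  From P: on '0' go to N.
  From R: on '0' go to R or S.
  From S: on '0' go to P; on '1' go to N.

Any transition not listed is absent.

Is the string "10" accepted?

No

Start in {N}.
Read '1': N→∅; now ∅.
The set is empty and remains empty for the remaining 1 symbol.
The final set ∅ contains no accepting state.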